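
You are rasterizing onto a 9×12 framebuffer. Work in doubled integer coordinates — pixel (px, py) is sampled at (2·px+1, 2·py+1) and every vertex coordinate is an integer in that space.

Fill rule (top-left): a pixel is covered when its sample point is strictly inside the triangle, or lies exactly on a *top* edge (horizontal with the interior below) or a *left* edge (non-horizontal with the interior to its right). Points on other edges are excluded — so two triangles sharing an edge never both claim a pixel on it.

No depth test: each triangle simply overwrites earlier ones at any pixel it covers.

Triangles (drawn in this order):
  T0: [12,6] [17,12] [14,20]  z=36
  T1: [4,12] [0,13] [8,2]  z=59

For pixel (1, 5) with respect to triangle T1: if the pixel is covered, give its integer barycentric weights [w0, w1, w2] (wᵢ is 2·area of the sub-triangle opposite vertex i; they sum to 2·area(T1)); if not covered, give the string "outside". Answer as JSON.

T0:
  2·area = 58
  edge (12, 6)→(17, 12): d=(5,6) right/bottom  bias=-1
  edge (17, 12)→(14, 20): d=(-3,8) right/bottom  bias=-1
  edge (14, 20)→(12, 6): d=(-2,-14) top-left  bias=+0
    (6,4)@(13, 9): e=[9,41,8] → █
    (7,4)@(15, 9): e=[-3,25,36] → ·
    (6,5)@(13, 11): e=[19,35,4] → █
    (7,5)@(15, 11): e=[7,19,32] → █
    (8,5)@(17, 11): e=[-5,3,60] → ·
    (6,6)@(13, 13): e=[29,29,0] → █  [on edge]
    (8,6)@(17, 13): e=[5,-3,56] → ·
    (6,7)@(13, 15): e=[39,23,-4] → ·
    (7,7)@(15, 15): e=[27,7,24] → █
    (8,7)@(17, 15): e=[15,-9,52] → ·
    (7,8)@(15, 17): e=[37,1,20] → █
    (8,8)@(17, 17): e=[25,-15,48] → ·
  covered (7 px):
    · · · · · · · · ·
    · · · · · · · · ·
    · · · · · · · · ·
    · · · · · · · · ·
    · · · · · · █ · ·
    · · · · · · █ █ ·
    · · · · · · █ █ ·
    · · · · · · · █ ·
    · · · · · · · █ ·
    · · · · · · · · ·
    · · · · · · · · ·
    · · · · · · · · ·
T1:
  2·area = 36
  edge (4, 12)→(0, 13): d=(-4,1) right/bottom  bias=-1
  edge (0, 13)→(8, 2): d=(8,-11) top-left  bias=+0
  edge (8, 2)→(4, 12): d=(-4,10) right/bottom  bias=-1
    (2,3)@(5, 7): e=[19,7,10] → █
    (3,3)@(7, 7): e=[17,29,-10] → ·
    (1,4)@(3, 9): e=[13,1,22] → █
    (3,4)@(7, 9): e=[9,45,-18] → ·
    (1,5)@(3, 11): e=[5,17,14] → █
    (2,5)@(5, 11): e=[3,39,-6] → ·
    (1,6)@(3, 13): e=[-3,33,6] → ·
  covered (4 px):
    · · · · · · · · ·
    · · · · · · · · ·
    · · · · · · · · ·
    · · █ · · · · · ·
    · █ █ · · · · · ·
    · █ · · · · · · ·
    · · · · · · · · ·
    · · · · · · · · ·
    · · · · · · · · ·
    · · · · · · · · ·
    · · · · · · · · ·
    · · · · · · · · ·

Answer: [17,14,5]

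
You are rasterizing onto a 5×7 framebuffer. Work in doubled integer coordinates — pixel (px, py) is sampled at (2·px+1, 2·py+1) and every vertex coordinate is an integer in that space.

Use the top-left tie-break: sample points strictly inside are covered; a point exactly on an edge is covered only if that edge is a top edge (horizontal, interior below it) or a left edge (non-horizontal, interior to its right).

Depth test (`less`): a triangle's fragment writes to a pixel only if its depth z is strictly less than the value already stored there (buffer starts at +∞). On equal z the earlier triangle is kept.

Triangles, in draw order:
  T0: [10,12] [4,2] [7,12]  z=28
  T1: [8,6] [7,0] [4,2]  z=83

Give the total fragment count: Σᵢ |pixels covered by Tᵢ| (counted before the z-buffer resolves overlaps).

T0:
  2·area = 30  (B↔C swapped to make it positive)
  edge (10, 12)→(7, 12): d=(-3,0) right/bottom  bias=-1
  edge (7, 12)→(4, 2): d=(-3,-10) top-left  bias=+0
  edge (4, 2)→(10, 12): d=(6,10) right/bottom  bias=-1
    (2,2)@(5, 5): e=[21,1,8] → #
    (3,2)@(7, 5): e=[21,21,-12] → ·
    (2,3)@(5, 7): e=[15,-5,20] → ·
    (3,3)@(7, 7): e=[15,15,0] → ·  [on edge]
    (3,4)@(7, 9): e=[9,9,12] → #
    (4,4)@(9, 9): e=[9,29,-8] → ·
    (3,5)@(7, 11): e=[3,3,24] → #
    (4,5)@(9, 11): e=[3,23,4] → #
    (3,6)@(7, 13): e=[-3,-3,36] → ·
    (4,6)@(9, 13): e=[-3,17,16] → ·
  covered (4 px):
    · · · · ·
    · · · · ·
    · · # · ·
    · · · · ·
    · · · # ·
    · · · # #
    · · · · ·
T1:
  2·area = 20  (B↔C swapped to make it positive)
  edge (8, 6)→(4, 2): d=(-4,-4) top-left  bias=+0
  edge (4, 2)→(7, 0): d=(3,-2) top-left  bias=+0
  edge (7, 0)→(8, 6): d=(1,6) right/bottom  bias=-1
    (1,0)@(3, 1): e=[0,-5,25] → ·  [on edge]
    (3,0)@(7, 1): e=[16,3,1] → #
    (4,0)@(9, 1): e=[24,7,-11] → ·
    (2,1)@(5, 3): e=[0,5,15] → #  [on edge]
    (4,1)@(9, 3): e=[16,13,-9] → ·
    (2,2)@(5, 5): e=[-8,11,17] → ·
    (3,2)@(7, 5): e=[0,15,5] → #  [on edge]
    (4,2)@(9, 5): e=[8,19,-7] → ·
    (3,3)@(7, 7): e=[-8,21,7] → ·
    (4,3)@(9, 7): e=[0,25,-5] → ·  [on edge]
  covered (4 px):
    · · · # ·
    · · # # ·
    · · · # ·
    · · · · ·
    · · · · ·
    · · · · ·
    · · · · ·

Result: 8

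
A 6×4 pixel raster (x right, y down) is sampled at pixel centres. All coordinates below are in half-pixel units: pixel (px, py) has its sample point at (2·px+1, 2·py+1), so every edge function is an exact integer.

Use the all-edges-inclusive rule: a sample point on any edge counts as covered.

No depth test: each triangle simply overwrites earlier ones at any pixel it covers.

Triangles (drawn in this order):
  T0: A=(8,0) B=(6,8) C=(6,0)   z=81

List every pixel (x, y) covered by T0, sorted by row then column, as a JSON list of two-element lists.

T0:
  2·area = 16
  edge (8, 0)→(6, 8): d=(-2,8) inclusive
  edge (6, 8)→(6, 0): d=(0,-8) inclusive
  edge (6, 0)→(8, 0): d=(2,0) inclusive
    (3,0)@(7, 1): e=[6,8,2] → X
    (4,0)@(9, 1): e=[-10,24,2] → .
    (3,1)@(7, 3): e=[2,8,6] → X
    (4,1)@(9, 3): e=[-14,24,6] → .
    (3,2)@(7, 5): e=[-2,8,10] → .
  covered (2 px):
    . . . X . .
    . . . X . .
    . . . . . .
    . . . . . .

Answer: [[3,0],[3,1]]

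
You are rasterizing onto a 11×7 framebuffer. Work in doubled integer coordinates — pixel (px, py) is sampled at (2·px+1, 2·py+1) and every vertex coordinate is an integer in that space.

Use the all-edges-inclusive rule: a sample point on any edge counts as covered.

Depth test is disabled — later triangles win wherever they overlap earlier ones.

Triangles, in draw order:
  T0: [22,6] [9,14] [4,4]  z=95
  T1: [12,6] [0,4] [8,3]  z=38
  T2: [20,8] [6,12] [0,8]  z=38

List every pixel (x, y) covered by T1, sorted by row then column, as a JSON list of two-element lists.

T0:
  2·area = 170
  edge (22, 6)→(9, 14): d=(-13,8) inclusive
  edge (9, 14)→(4, 4): d=(-5,-10) inclusive
  edge (4, 4)→(22, 6): d=(18,2) inclusive
    (2,2)@(5, 5): e=[149,5,16] → X
    (3,2)@(7, 5): e=[133,25,12] → X
    (4,2)@(9, 5): e=[117,45,8] → X
    (5,2)@(11, 5): e=[101,65,4] → X
    (6,2)@(13, 5): e=[85,85,0] → X  [on edge]
    (7,2)@(15, 5): e=[69,105,-4] → .
    (2,3)@(5, 7): e=[123,-5,52] → .
    (3,3)@(7, 7): e=[107,15,48] → X
    (7,3)@(15, 7): e=[43,95,32] → X
    (8,3)@(17, 7): e=[27,115,28] → X
    (9,3)@(19, 7): e=[11,135,24] → X
    (10,3)@(21, 7): e=[-5,155,20] → .
  covered (22 px):
    . . . . . . . . . . .
    . . . . . . . . . . .
    . . X X X X X . . . .
    . . . X X X X X X X .
    . . . X X X X X X . .
    . . . . X X X . . . .
    . . . . X . . . . . .
T1:
  2·area = 28
  edge (12, 6)→(0, 4): d=(-12,-2) inclusive
  edge (0, 4)→(8, 3): d=(8,-1) inclusive
  edge (8, 3)→(12, 6): d=(4,3) inclusive
    (3,2)@(7, 5): e=[2,15,11] → X
    (4,2)@(9, 5): e=[6,17,5] → X
    (5,2)@(11, 5): e=[10,19,-1] → .
    (3,3)@(7, 7): e=[-22,31,19] → .
    (4,3)@(9, 7): e=[-18,33,13] → .
  covered (2 px):
    . . . . . . . . . . .
    . . . . . . . . . . .
    . . . X X . . . . . .
    . . . . . . . . . . .
    . . . . . . . . . . .
    . . . . . . . . . . .
    . . . . . . . . . . .
T2:
  2·area = 80
  edge (20, 8)→(6, 12): d=(-14,4) inclusive
  edge (6, 12)→(0, 8): d=(-6,-4) inclusive
  edge (0, 8)→(20, 8): d=(20,0) inclusive
    (1,4)@(3, 9): e=[54,6,20] → X
    (2,4)@(5, 9): e=[46,14,20] → X
    (3,4)@(7, 9): e=[38,22,20] → X
    (4,4)@(9, 9): e=[30,30,20] → X
    (5,4)@(11, 9): e=[22,38,20] → X
    (6,4)@(13, 9): e=[14,46,20] → X
    (7,4)@(15, 9): e=[6,54,20] → X
    (8,4)@(17, 9): e=[-2,62,20] → .
    (1,5)@(3, 11): e=[26,-6,60] → .
    (2,5)@(5, 11): e=[18,2,60] → X
    (5,5)@(11, 11): e=[-6,26,60] → .
    (6,5)@(13, 11): e=[-14,34,60] → .
  covered (10 px):
    . . . . . . . . . . .
    . . . . . . . . . . .
    . . . . . . . . . . .
    . . . . . . . . . . .
    . X X X X X X X . . .
    . . X X X . . . . . .
    . . . . . . . . . . .

Answer: [[3,2],[4,2]]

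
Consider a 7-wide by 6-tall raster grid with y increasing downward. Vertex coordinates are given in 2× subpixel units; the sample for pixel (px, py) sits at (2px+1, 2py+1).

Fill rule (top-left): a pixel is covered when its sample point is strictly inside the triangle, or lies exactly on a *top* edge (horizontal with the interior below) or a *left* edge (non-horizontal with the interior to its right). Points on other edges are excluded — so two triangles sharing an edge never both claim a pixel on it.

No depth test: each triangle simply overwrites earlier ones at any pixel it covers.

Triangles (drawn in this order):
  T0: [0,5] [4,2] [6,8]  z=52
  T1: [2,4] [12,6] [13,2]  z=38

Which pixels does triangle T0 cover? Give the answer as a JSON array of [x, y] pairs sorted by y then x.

T0:
  2·area = 30
  edge (0, 5)→(4, 2): d=(4,-3) top-left  bias=+0
  edge (4, 2)→(6, 8): d=(2,6) right/bottom  bias=-1
  edge (6, 8)→(0, 5): d=(-6,-3) top-left  bias=+0
    (1,1)@(3, 3): e=[1,8,21] → X
    (2,1)@(5, 3): e=[7,-4,27] → .
    (0,2)@(1, 5): e=[3,24,3] → X
    (2,2)@(5, 5): e=[15,0,15] → .  [on edge]
    (0,3)@(1, 7): e=[11,28,-9] → .
    (1,3)@(3, 7): e=[17,16,-3] → .
    (2,3)@(5, 7): e=[23,4,3] → X
    (3,3)@(7, 7): e=[29,-8,9] → .
    (2,4)@(5, 9): e=[31,8,-9] → .
    (3,5)@(7, 11): e=[45,0,-15] → .  [on edge]
  covered (4 px):
    . . . . . . .
    . X . . . . .
    X X . . . . .
    . . X . . . .
    . . . . . . .
    . . . . . . .
T1:
  2·area = 42  (B↔C swapped to make it positive)
  edge (2, 4)→(13, 2): d=(11,-2) top-left  bias=+0
  edge (13, 2)→(12, 6): d=(-1,4) right/bottom  bias=-1
  edge (12, 6)→(2, 4): d=(-10,-2) top-left  bias=+0
    (4,1)@(9, 3): e=[3,15,24] → X
    (5,1)@(11, 3): e=[7,7,28] → X
    (6,1)@(13, 3): e=[11,-1,32] → .
    (3,2)@(7, 5): e=[21,21,0] → X  [on edge]
    (6,2)@(13, 5): e=[33,-3,12] → .
    (3,3)@(7, 7): e=[43,19,-20] → .
    (4,3)@(9, 7): e=[47,11,-16] → .
    (5,3)@(11, 7): e=[51,3,-12] → .
  covered (5 px):
    . . . . . . .
    . . . . X X .
    . . . X X X .
    . . . . . . .
    . . . . . . .
    . . . . . . .

Result: [[1,1],[0,2],[1,2],[2,3]]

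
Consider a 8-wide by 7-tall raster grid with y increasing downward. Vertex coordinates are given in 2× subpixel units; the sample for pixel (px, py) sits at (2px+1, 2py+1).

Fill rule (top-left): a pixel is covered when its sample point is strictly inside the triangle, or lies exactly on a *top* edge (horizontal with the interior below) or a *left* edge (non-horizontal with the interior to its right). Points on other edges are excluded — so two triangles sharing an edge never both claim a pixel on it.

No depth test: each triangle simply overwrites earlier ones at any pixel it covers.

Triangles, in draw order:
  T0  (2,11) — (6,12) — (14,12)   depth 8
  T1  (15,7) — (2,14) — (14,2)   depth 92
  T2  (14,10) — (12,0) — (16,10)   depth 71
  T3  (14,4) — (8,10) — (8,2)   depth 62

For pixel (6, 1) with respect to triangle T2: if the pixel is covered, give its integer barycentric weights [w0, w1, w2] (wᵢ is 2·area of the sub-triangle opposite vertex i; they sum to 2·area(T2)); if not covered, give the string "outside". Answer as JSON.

T0:
  2·area = 8  (B↔C swapped to make it positive)
  edge (2, 11)→(14, 12): d=(12,1) right/bottom  bias=-1
  edge (14, 12)→(6, 12): d=(-8,0) right/bottom  bias=-1
  edge (6, 12)→(2, 11): d=(-4,-1) top-left  bias=+0
  covered (0 px):
    . . . . . . . .
    . . . . . . . .
    . . . . . . . .
    . . . . . . . .
    . . . . . . . .
    . . . . . . . .
    . . . . . . . .
T1:
  2·area = 72
  edge (15, 7)→(2, 14): d=(-13,7) right/bottom  bias=-1
  edge (2, 14)→(14, 2): d=(12,-12) top-left  bias=+0
  edge (14, 2)→(15, 7): d=(1,5) right/bottom  bias=-1
    (7,0)@(15, 1): e=[78,0,-6] → .  [on edge]
    (6,1)@(13, 3): e=[66,0,6] → X  [on edge]
    (7,1)@(15, 3): e=[52,24,-4] → .
    (5,2)@(11, 5): e=[54,0,18] → X  [on edge]
    (7,2)@(15, 5): e=[26,48,-2] → .
    (4,3)@(9, 7): e=[42,0,30] → X  [on edge]
    (7,3)@(15, 7): e=[0,72,0] → .  [on edge]
    (3,4)@(7, 9): e=[30,0,42] → X  [on edge]
    (6,4)@(13, 9): e=[-12,72,12] → .
    (2,5)@(5, 11): e=[18,0,54] → X  [on edge]
    (4,5)@(9, 11): e=[-10,48,34] → .
    (5,5)@(11, 11): e=[-24,72,24] → .
    (1,6)@(3, 13): e=[6,0,66] → X  [on edge]
  covered (12 px):
    . . . . . . . .
    . . . . . . X .
    . . . . . X X .
    . . . . X X X .
    . . . X X X . .
    . . X X . . . .
    . X . . . . . .
T2:
  2·area = 20
  edge (14, 10)→(12, 0): d=(-2,-10) top-left  bias=+0
  edge (12, 0)→(16, 10): d=(4,10) right/bottom  bias=-1
  edge (16, 10)→(14, 10): d=(-2,0) right/bottom  bias=-1
    (6,1)@(13, 3): e=[4,2,14] → X
    (7,1)@(15, 3): e=[24,-18,14] → .
    (6,2)@(13, 5): e=[0,10,10] → X  [on edge]
    (7,2)@(15, 5): e=[20,-10,10] → .
    (6,3)@(13, 7): e=[-4,18,6] → .
    (7,4)@(15, 9): e=[12,6,2] → X
    (7,5)@(15, 11): e=[8,14,-2] → .
  covered (3 px):
    . . . . . . . .
    . . . . . . X .
    . . . . . . X .
    . . . . . . . .
    . . . . . . . X
    . . . . . . . .
    . . . . . . . .
T3:
  2·area = 48
  edge (14, 4)→(8, 10): d=(-6,6) right/bottom  bias=-1
  edge (8, 10)→(8, 2): d=(0,-8) top-left  bias=+0
  edge (8, 2)→(14, 4): d=(6,2) right/bottom  bias=-1
    (2,0)@(5, 1): e=[72,-24,0] → .  [on edge]
    (4,1)@(9, 3): e=[36,8,4] → X
    (5,1)@(11, 3): e=[24,24,0] → .  [on edge]
    (7,1)@(15, 3): e=[0,56,-8] → .  [on edge]
    (4,2)@(9, 5): e=[24,8,16] → X
    (5,2)@(11, 5): e=[12,24,12] → X
    (6,2)@(13, 5): e=[0,40,8] → .  [on edge]
    (4,3)@(9, 7): e=[12,8,28] → X
    (5,3)@(11, 7): e=[0,24,24] → .  [on edge]
    (4,4)@(9, 9): e=[0,8,40] → .  [on edge]
    (3,5)@(7, 11): e=[0,-8,56] → .  [on edge]
    (2,6)@(5, 13): e=[0,-24,72] → .  [on edge]
  covered (4 px):
    . . . . . . . .
    . . . . X . . .
    . . . . X X . .
    . . . . X . . .
    . . . . . . . .
    . . . . . . . .
    . . . . . . . .

Final: [2,14,4]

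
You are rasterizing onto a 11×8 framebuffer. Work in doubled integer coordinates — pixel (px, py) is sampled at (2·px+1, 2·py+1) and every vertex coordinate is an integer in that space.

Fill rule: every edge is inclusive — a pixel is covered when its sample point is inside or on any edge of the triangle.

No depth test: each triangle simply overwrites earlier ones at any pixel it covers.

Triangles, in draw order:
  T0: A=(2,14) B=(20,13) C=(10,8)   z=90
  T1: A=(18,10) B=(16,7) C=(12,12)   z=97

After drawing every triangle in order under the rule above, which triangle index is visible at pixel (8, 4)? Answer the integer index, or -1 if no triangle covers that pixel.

T0:
  2·area = 100  (B↔C swapped to make it positive)
  edge (2, 14)→(10, 8): d=(8,-6) inclusive
  edge (10, 8)→(20, 13): d=(10,5) inclusive
  edge (20, 13)→(2, 14): d=(-18,1) inclusive
    (4,4)@(9, 9): e=[2,15,83] → #
    (5,4)@(11, 9): e=[14,5,81] → #
    (6,4)@(13, 9): e=[26,-5,79] → ·
    (3,5)@(7, 11): e=[6,45,49] → #
    (6,5)@(13, 11): e=[42,15,43] → #
    (7,5)@(15, 11): e=[54,5,41] → #
    (8,5)@(17, 11): e=[66,-5,39] → ·
    (2,6)@(5, 13): e=[10,75,15] → #
    (8,6)@(17, 13): e=[82,15,3] → #
    (9,6)@(19, 13): e=[94,5,1] → #
    (10,6)@(21, 13): e=[106,-5,-1] → ·
    (2,7)@(5, 15): e=[26,95,-21] → ·
  covered (15 px):
    · · · · · · · · · · ·
    · · · · · · · · · · ·
    · · · · · · · · · · ·
    · · · · · · · · · · ·
    · · · · # # · · · · ·
    · · · # # # # # · · ·
    · · # # # # # # # # ·
    · · · · · · · · · · ·
T1:
  2·area = 22  (B↔C swapped to make it positive)
  edge (18, 10)→(12, 12): d=(-6,2) inclusive
  edge (12, 12)→(16, 7): d=(4,-5) inclusive
  edge (16, 7)→(18, 10): d=(2,3) inclusive
    (7,4)@(15, 9): e=[12,3,7] → #
    (8,4)@(17, 9): e=[8,13,1] → #
    (9,4)@(19, 9): e=[4,23,-5] → ·
    (10,4)@(21, 9): e=[0,33,-11] → ·  [on edge]
    (6,5)@(13, 11): e=[4,1,17] → #
    (7,5)@(15, 11): e=[0,11,11] → #  [on edge]
    (8,5)@(17, 11): e=[-4,21,5] → ·
    (4,6)@(9, 13): e=[0,-11,33] → ·  [on edge]
    (6,6)@(13, 13): e=[-8,9,21] → ·
    (7,6)@(15, 13): e=[-12,19,15] → ·
    (1,7)@(3, 15): e=[0,-33,55] → ·  [on edge]
  covered (4 px):
    · · · · · · · · · · ·
    · · · · · · · · · · ·
    · · · · · · · · · · ·
    · · · · · · · · · · ·
    · · · · · · · # # · ·
    · · · · · · # # · · ·
    · · · · · · · · · · ·
    · · · · · · · · · · ·

Z-buffer (winner per pixel, '.' = empty):
  . . . . . . . . . . .
  . . . . . . . . . . .
  . . . . . . . . . . .
  . . . . . . . . . . .
  . . . . 0 0 . 1 1 . .
  . . . 0 0 0 1 1 . . .
  . . 0 0 0 0 0 0 0 0 .
  . . . . . . . . . . .

Result: 1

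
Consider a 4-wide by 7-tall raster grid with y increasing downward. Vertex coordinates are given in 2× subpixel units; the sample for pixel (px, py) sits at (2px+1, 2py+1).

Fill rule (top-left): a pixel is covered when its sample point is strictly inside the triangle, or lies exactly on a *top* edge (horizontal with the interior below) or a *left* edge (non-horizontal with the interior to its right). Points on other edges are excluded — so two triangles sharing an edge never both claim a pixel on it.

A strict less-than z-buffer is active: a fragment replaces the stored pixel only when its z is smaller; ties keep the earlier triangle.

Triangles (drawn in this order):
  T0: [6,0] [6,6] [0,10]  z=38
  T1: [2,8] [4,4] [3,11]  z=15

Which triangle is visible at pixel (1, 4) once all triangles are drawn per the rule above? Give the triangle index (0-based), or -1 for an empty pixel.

T0:
  2·area = 36
  edge (6, 0)→(6, 6): d=(0,6) right/bottom  bias=-1
  edge (6, 6)→(0, 10): d=(-6,4) right/bottom  bias=-1
  edge (0, 10)→(6, 0): d=(6,-10) top-left  bias=+0
    (2,1)@(5, 3): e=[6,22,8] → █
    (3,1)@(7, 3): e=[-6,14,28] → ·
    (1,2)@(3, 5): e=[18,18,0] → █  [on edge]
    (3,2)@(7, 5): e=[-6,2,40] → ·
    (1,3)@(3, 7): e=[18,6,12] → █
    (2,3)@(5, 7): e=[6,-2,32] → ·
    (0,4)@(1, 9): e=[30,2,4] → █
    (1,4)@(3, 9): e=[18,-6,24] → ·
    (0,5)@(1, 11): e=[30,-10,16] → ·
  covered (5 px):
    · · · ·
    · · █ ·
    · █ █ ·
    · █ · ·
    █ · · ·
    · · · ·
    · · · ·
T1:
  2·area = 10
  edge (2, 8)→(4, 4): d=(2,-4) top-left  bias=+0
  edge (4, 4)→(3, 11): d=(-1,7) right/bottom  bias=-1
  edge (3, 11)→(2, 8): d=(-1,-3) top-left  bias=+0
    (0,2)@(1, 5): e=[-10,20,0] → ·  [on edge]
    (1,3)@(3, 7): e=[2,4,4] → █
    (2,3)@(5, 7): e=[10,-10,10] → ·
    (1,4)@(3, 9): e=[6,2,2] → █
    (2,4)@(5, 9): e=[14,-12,8] → ·
    (1,5)@(3, 11): e=[10,0,0] → ·  [on edge]
  covered (2 px):
    · · · ·
    · · · ·
    · · · ·
    · █ · ·
    · █ · ·
    · · · ·
    · · · ·

Z-buffer (winner per pixel, '.' = empty):
  . . . .
  . . 0 .
  . 0 0 .
  . 1 . .
  0 1 . .
  . . . .
  . . . .

Answer: 1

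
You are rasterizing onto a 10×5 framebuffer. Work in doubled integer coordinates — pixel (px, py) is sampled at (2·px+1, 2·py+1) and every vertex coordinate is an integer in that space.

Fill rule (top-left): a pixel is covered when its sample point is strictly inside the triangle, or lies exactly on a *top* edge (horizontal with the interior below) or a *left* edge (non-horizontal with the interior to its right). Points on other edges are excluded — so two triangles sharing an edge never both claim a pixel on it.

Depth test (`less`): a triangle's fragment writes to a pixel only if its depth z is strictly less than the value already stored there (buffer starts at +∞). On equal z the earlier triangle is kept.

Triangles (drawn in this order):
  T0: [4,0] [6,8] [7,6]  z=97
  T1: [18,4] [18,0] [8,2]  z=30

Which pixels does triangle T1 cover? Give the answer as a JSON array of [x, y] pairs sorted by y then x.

T0:
  2·area = 12  (B↔C swapped to make it positive)
  edge (4, 0)→(7, 6): d=(3,6) right/bottom  bias=-1
  edge (7, 6)→(6, 8): d=(-1,2) right/bottom  bias=-1
  edge (6, 8)→(4, 0): d=(-2,-8) top-left  bias=+0
    (2,1)@(5, 3): e=[3,7,2] → X
    (3,1)@(7, 3): e=[-9,3,18] → .
    (2,2)@(5, 5): e=[9,5,-2] → .
  covered (1 px):
    . . . . . . . . . .
    . . X . . . . . . .
    . . . . . . . . . .
    . . . . . . . . . .
    . . . . . . . . . .
T1:
  2·area = 40  (B↔C swapped to make it positive)
  edge (18, 4)→(8, 2): d=(-10,-2) top-left  bias=+0
  edge (8, 2)→(18, 0): d=(10,-2) top-left  bias=+0
  edge (18, 0)→(18, 4): d=(0,4) right/bottom  bias=-1
    (1,0)@(3, 1): e=[0,-20,60] → .  [on edge]
    (6,0)@(13, 1): e=[20,0,20] → X  [on edge]
    (7,0)@(15, 1): e=[24,4,12] → X
    (8,0)@(17, 1): e=[28,8,4] → X
    (9,0)@(19, 1): e=[32,12,-4] → .
    (1,1)@(3, 3): e=[-20,0,60] → .  [on edge]
    (6,1)@(13, 3): e=[0,20,20] → X  [on edge]
    (9,1)@(19, 3): e=[12,32,-4] → .
    (6,2)@(13, 5): e=[-20,40,20] → .
    (7,2)@(15, 5): e=[-16,44,12] → .
    (8,2)@(17, 5): e=[-12,48,4] → .
  covered (6 px):
    . . . . . . X X X .
    . . . . . . X X X .
    . . . . . . . . . .
    . . . . . . . . . .
    . . . . . . . . . .

Result: [[6,0],[7,0],[8,0],[6,1],[7,1],[8,1]]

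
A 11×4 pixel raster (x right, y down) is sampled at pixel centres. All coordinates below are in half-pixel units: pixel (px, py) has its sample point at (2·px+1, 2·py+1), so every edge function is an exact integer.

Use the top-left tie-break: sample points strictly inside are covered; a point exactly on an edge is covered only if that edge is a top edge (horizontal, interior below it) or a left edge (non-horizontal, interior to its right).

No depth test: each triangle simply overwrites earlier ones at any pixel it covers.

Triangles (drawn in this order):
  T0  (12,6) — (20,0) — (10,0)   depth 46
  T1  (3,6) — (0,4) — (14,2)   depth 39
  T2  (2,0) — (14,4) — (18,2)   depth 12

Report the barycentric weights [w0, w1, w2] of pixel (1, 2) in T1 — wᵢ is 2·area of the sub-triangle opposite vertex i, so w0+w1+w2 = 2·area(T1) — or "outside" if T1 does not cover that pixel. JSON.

T0:
  2·area = 60  (B↔C swapped to make it positive)
  edge (12, 6)→(10, 0): d=(-2,-6) top-left  bias=+0
  edge (10, 0)→(20, 0): d=(10,0) top-left  bias=+0
  edge (20, 0)→(12, 6): d=(-8,6) right/bottom  bias=-1
    (5,0)@(11, 1): e=[4,10,46] → █
    (6,0)@(13, 1): e=[16,10,34] → █
    (7,0)@(15, 1): e=[28,10,22] → █
    (8,0)@(17, 1): e=[40,10,10] → █
    (9,0)@(19, 1): e=[52,10,-2] → ·
    (5,1)@(11, 3): e=[0,30,30] → █  [on edge]
    (8,1)@(17, 3): e=[36,30,-6] → ·
    (5,2)@(11, 5): e=[-4,50,14] → ·
    (6,2)@(13, 5): e=[8,50,2] → █
    (7,2)@(15, 5): e=[20,50,-10] → ·
    (6,3)@(13, 7): e=[4,70,-14] → ·
  covered (8 px):
    · · · · · █ █ █ █ · ·
    · · · · · █ █ █ · · ·
    · · · · · · █ · · · ·
    · · · · · · · · · · ·
T1:
  2·area = 34
  edge (3, 6)→(0, 4): d=(-3,-2) top-left  bias=+0
  edge (0, 4)→(14, 2): d=(14,-2) top-left  bias=+0
  edge (14, 2)→(3, 6): d=(-11,4) right/bottom  bias=-1
    (10,0)@(21, 1): e=[51,0,-17] → ·  [on edge]
    (3,1)@(7, 3): e=[17,0,17] → █  [on edge]
    (4,1)@(9, 3): e=[21,4,9] → █
    (5,1)@(11, 3): e=[25,8,1] → █
    (6,1)@(13, 3): e=[29,12,-7] → ·
    (1,2)@(3, 5): e=[3,20,11] → █
    (2,2)@(5, 5): e=[7,24,3] → █
    (3,2)@(7, 5): e=[11,28,-5] → ·
    (4,2)@(9, 5): e=[15,32,-13] → ·
    (5,2)@(11, 5): e=[19,36,-21] → ·
    (1,3)@(3, 7): e=[-3,48,-11] → ·
    (2,3)@(5, 7): e=[1,52,-19] → ·
  covered (5 px):
    · · · · · · · · · · ·
    · · · █ █ █ · · · · ·
    · █ █ · · · · · · · ·
    · · · · · · · · · · ·
T2:
  2·area = 40  (B↔C swapped to make it positive)
  edge (2, 0)→(18, 2): d=(16,2) right/bottom  bias=-1
  edge (18, 2)→(14, 4): d=(-4,2) right/bottom  bias=-1
  edge (14, 4)→(2, 0): d=(-12,-4) top-left  bias=+0
    (2,0)@(5, 1): e=[10,30,0] → █  [on edge]
    (3,0)@(7, 1): e=[6,26,8] → █
    (4,0)@(9, 1): e=[2,22,16] → █
    (5,0)@(11, 1): e=[-2,18,24] → ·
    (2,1)@(5, 3): e=[42,22,-24] → ·
    (3,1)@(7, 3): e=[38,18,-16] → ·
    (4,1)@(9, 3): e=[34,14,-8] → ·
    (5,1)@(11, 3): e=[30,10,0] → █  [on edge]
    (6,1)@(13, 3): e=[26,6,8] → █
    (7,1)@(15, 3): e=[22,2,16] → █
    (8,1)@(17, 3): e=[18,-2,24] → ·
    (5,2)@(11, 5): e=[62,2,-24] → ·
    (8,2)@(17, 5): e=[50,-10,0] → ·  [on edge]
  covered (6 px):
    · · █ █ █ · · · · · ·
    · · · · · █ █ █ · · ·
    · · · · · · · · · · ·
    · · · · · · · · · · ·

Final: [20,11,3]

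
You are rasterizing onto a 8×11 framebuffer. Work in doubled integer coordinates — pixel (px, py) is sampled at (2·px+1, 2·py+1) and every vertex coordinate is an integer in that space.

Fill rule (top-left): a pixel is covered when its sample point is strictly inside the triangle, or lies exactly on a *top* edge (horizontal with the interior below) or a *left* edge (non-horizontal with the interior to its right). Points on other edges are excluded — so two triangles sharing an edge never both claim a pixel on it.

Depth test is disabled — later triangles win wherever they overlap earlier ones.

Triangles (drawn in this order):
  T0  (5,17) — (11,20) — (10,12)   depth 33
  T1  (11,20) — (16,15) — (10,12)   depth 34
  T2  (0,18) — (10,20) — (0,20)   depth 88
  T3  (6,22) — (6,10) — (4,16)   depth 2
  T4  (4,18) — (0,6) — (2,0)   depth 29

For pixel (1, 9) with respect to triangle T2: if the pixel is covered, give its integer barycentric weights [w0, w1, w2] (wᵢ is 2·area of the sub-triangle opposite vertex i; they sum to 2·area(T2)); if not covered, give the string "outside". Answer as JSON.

T0:
  2·area = 45  (B↔C swapped to make it positive)
  edge (5, 17)→(10, 12): d=(5,-5) top-left  bias=+0
  edge (10, 12)→(11, 20): d=(1,8) right/bottom  bias=-1
  edge (11, 20)→(5, 17): d=(-6,-3) top-left  bias=+0
    (7,3)@(15, 7): e=[0,-45,90] → ·  [on edge]
    (6,4)@(13, 9): e=[0,-27,72] → ·  [on edge]
    (5,5)@(11, 11): e=[0,-9,54] → ·  [on edge]
    (4,6)@(9, 13): e=[0,9,36] → █  [on edge]
    (5,6)@(11, 13): e=[10,-7,42] → ·
    (0,7)@(1, 15): e=[-30,75,0] → ·  [on edge]
    (3,7)@(7, 15): e=[0,27,18] → █  [on edge]
    (5,7)@(11, 15): e=[20,-5,30] → ·
    (2,8)@(5, 17): e=[0,45,0] → █  [on edge]
    (5,8)@(11, 17): e=[30,-3,18] → ·
    (1,9)@(3, 19): e=[0,63,-18] → ·  [on edge]
    (2,9)@(5, 19): e=[10,47,-12] → ·
    (4,9)@(9, 19): e=[30,15,0] → █  [on edge]
    (0,10)@(1, 21): e=[0,81,-36] → ·  [on edge]
    (6,10)@(13, 21): e=[60,-15,0] → ·  [on edge]
  covered (7 px):
    · · · · · · · ·
    · · · · · · · ·
    · · · · · · · ·
    · · · · · · · ·
    · · · · · · · ·
    · · · · · · · ·
    · · · · █ · · ·
    · · · █ █ · · ·
    · · █ █ █ · · ·
    · · · · █ · · ·
    · · · · · · · ·
T1:
  2·area = 45  (B↔C swapped to make it positive)
  edge (11, 20)→(10, 12): d=(-1,-8) top-left  bias=+0
  edge (10, 12)→(16, 15): d=(6,3) right/bottom  bias=-1
  edge (16, 15)→(11, 20): d=(-5,5) right/bottom  bias=-1
    (5,6)@(11, 13): e=[7,3,35] → █
    (6,6)@(13, 13): e=[23,-3,25] → ·
    (5,7)@(11, 15): e=[5,15,25] → █
    (6,7)@(13, 15): e=[21,9,15] → █
    (7,7)@(15, 15): e=[37,3,5] → █
    (5,8)@(11, 17): e=[3,27,15] → █
    (7,8)@(15, 17): e=[35,15,-5] → ·
    (5,9)@(11, 19): e=[1,39,5] → █
    (6,9)@(13, 19): e=[17,33,-5] → ·
    (5,10)@(11, 21): e=[-1,51,-5] → ·
  covered (7 px):
    · · · · · · · ·
    · · · · · · · ·
    · · · · · · · ·
    · · · · · · · ·
    · · · · · · · ·
    · · · · · · · ·
    · · · · · █ · ·
    · · · · · █ █ █
    · · · · · █ █ ·
    · · · · · █ · ·
    · · · · · · · ·
T2:
  2·area = 20
  edge (0, 18)→(10, 20): d=(10,2) right/bottom  bias=-1
  edge (10, 20)→(0, 20): d=(-10,0) right/bottom  bias=-1
  edge (0, 20)→(0, 18): d=(0,-2) top-left  bias=+0
    (0,9)@(1, 19): e=[8,10,2] → █
    (1,9)@(3, 19): e=[4,10,6] → █
    (2,9)@(5, 19): e=[0,10,10] → ·  [on edge]
    (0,10)@(1, 21): e=[28,-10,2] → ·
    (1,10)@(3, 21): e=[24,-10,6] → ·
    (7,10)@(15, 21): e=[0,-10,30] → ·  [on edge]
  covered (2 px):
    · · · · · · · ·
    · · · · · · · ·
    · · · · · · · ·
    · · · · · · · ·
    · · · · · · · ·
    · · · · · · · ·
    · · · · · · · ·
    · · · · · · · ·
    · · · · · · · ·
    █ █ · · · · · ·
    · · · · · · · ·
T3:
  2·area = 24  (B↔C swapped to make it positive)
  edge (6, 22)→(4, 16): d=(-2,-6) top-left  bias=+0
  edge (4, 16)→(6, 10): d=(2,-6) top-left  bias=+0
  edge (6, 10)→(6, 22): d=(0,12) right/bottom  bias=-1
    (4,0)@(9, 1): e=[60,0,-36] → ·  [on edge]
    (0,3)@(1, 7): e=[0,-36,60] → ·  [on edge]
    (3,3)@(7, 7): e=[36,0,-12] → ·  [on edge]
    (1,6)@(3, 13): e=[0,-12,36] → ·  [on edge]
    (2,6)@(5, 13): e=[12,0,12] → █  [on edge]
    (3,6)@(7, 13): e=[24,12,-12] → ·
    (2,7)@(5, 15): e=[8,4,12] → █
    (3,7)@(7, 15): e=[20,16,-12] → ·
    (2,8)@(5, 17): e=[4,8,12] → █
    (3,8)@(7, 17): e=[16,20,-12] → ·
    (1,9)@(3, 19): e=[-12,0,36] → ·  [on edge]
    (2,9)@(5, 19): e=[0,12,12] → █  [on edge]
  covered (4 px):
    · · · · · · · ·
    · · · · · · · ·
    · · · · · · · ·
    · · · · · · · ·
    · · · · · · · ·
    · · · · · · · ·
    · · █ · · · · ·
    · · █ · · · · ·
    · · █ · · · · ·
    · · █ · · · · ·
    · · · · · · · ·
T4:
  2·area = 48
  edge (4, 18)→(0, 6): d=(-4,-12) top-left  bias=+0
  edge (0, 6)→(2, 0): d=(2,-6) top-left  bias=+0
  edge (2, 0)→(4, 18): d=(2,18) right/bottom  bias=-1
    (0,1)@(1, 3): e=[24,0,24] → █  [on edge]
    (1,1)@(3, 3): e=[48,12,-12] → ·
    (0,2)@(1, 5): e=[16,4,28] → █
    (1,2)@(3, 5): e=[40,16,-8] → ·
    (0,3)@(1, 7): e=[8,8,32] → █
    (1,3)@(3, 7): e=[32,20,-4] → ·
    (0,4)@(1, 9): e=[0,12,36] → █  [on edge]
    (1,4)@(3, 9): e=[24,24,0] → ·  [on edge]
    (0,5)@(1, 11): e=[-8,16,40] → ·
    (1,5)@(3, 11): e=[16,28,4] → █
    (2,5)@(5, 11): e=[40,40,-32] → ·
    (1,6)@(3, 13): e=[8,32,8] → █
    (1,7)@(3, 15): e=[0,36,12] → █  [on edge]
    (2,10)@(5, 21): e=[0,60,-12] → ·  [on edge]
  covered (7 px):
    · · · · · · · ·
    █ · · · · · · ·
    █ · · · · · · ·
    █ · · · · · · ·
    █ · · · · · · ·
    · █ · · · · · ·
    · █ · · · · · ·
    · █ · · · · · ·
    · · · · · · · ·
    · · · · · · · ·
    · · · · · · · ·

Result: [10,6,4]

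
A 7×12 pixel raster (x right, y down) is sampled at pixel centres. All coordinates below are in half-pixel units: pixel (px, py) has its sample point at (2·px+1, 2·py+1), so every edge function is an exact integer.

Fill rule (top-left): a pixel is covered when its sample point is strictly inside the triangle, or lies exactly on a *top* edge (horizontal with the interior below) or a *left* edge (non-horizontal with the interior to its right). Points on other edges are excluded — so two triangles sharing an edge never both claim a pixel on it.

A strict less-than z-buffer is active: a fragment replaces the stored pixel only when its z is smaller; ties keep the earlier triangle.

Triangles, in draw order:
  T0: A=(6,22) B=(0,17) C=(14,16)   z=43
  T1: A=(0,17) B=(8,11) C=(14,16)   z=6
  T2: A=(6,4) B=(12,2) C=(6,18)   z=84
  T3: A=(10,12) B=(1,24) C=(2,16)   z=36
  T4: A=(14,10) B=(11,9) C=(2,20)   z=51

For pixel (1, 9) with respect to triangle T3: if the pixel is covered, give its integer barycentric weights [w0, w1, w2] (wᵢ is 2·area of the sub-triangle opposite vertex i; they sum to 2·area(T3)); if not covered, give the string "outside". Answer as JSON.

T0:
  2·area = 76
  edge (6, 22)→(0, 17): d=(-6,-5) top-left  bias=+0
  edge (0, 17)→(14, 16): d=(14,-1) top-left  bias=+0
  edge (14, 16)→(6, 22): d=(-8,6) right/bottom  bias=-1
    (0,8)@(1, 17): e=[5,1,70] → X
    (1,8)@(3, 17): e=[15,3,58] → X
    (2,8)@(5, 17): e=[25,5,46] → X
    (3,8)@(7, 17): e=[35,7,34] → X
    (4,8)@(9, 17): e=[45,9,22] → X
    (5,8)@(11, 17): e=[55,11,10] → X
    (6,8)@(13, 17): e=[65,13,-2] → .
    (0,9)@(1, 19): e=[-7,29,54] → .
    (1,9)@(3, 19): e=[3,31,42] → X
    (5,9)@(11, 19): e=[43,39,-6] → .
    (1,10)@(3, 21): e=[-9,59,26] → .
    (2,10)@(5, 21): e=[1,61,14] → X
  covered (12 px):
    . . . . . . .
    . . . . . . .
    . . . . . . .
    . . . . . . .
    . . . . . . .
    . . . . . . .
    . . . . . . .
    . . . . . . .
    X X X X X X .
    . X X X X . .
    . . X X . . .
    . . . . . . .
T1:
  2·area = 76
  edge (0, 17)→(8, 11): d=(8,-6) top-left  bias=+0
  edge (8, 11)→(14, 16): d=(6,5) right/bottom  bias=-1
  edge (14, 16)→(0, 17): d=(-14,1) right/bottom  bias=-1
    (3,6)@(7, 13): e=[10,17,49] → X
    (4,6)@(9, 13): e=[22,7,47] → X
    (5,6)@(11, 13): e=[34,-3,45] → .
    (1,7)@(3, 15): e=[2,49,25] → X
    (2,7)@(5, 15): e=[14,39,23] → X
    (5,7)@(11, 15): e=[50,9,17] → X
    (6,7)@(13, 15): e=[62,-1,15] → .
    (1,8)@(3, 17): e=[18,61,-3] → .
    (2,8)@(5, 17): e=[30,51,-5] → .
    (3,8)@(7, 17): e=[42,41,-7] → .
    (4,8)@(9, 17): e=[54,31,-9] → .
    (5,8)@(11, 17): e=[66,21,-11] → .
  covered (7 px):
    . . . . . . .
    . . . . . . .
    . . . . . . .
    . . . . . . .
    . . . . . . .
    . . . . . . .
    . . . X X . .
    . X X X X X .
    . . . . . . .
    . . . . . . .
    . . . . . . .
    . . . . . . .
T2:
  2·area = 84
  edge (6, 4)→(12, 2): d=(6,-2) top-left  bias=+0
  edge (12, 2)→(6, 18): d=(-6,16) right/bottom  bias=-1
  edge (6, 18)→(6, 4): d=(0,-14) top-left  bias=+0
    (4,1)@(9, 3): e=[0,42,42] → X  [on edge]
    (5,1)@(11, 3): e=[4,10,70] → X
    (6,1)@(13, 3): e=[8,-22,98] → .
    (1,2)@(3, 5): e=[0,126,-42] → .  [on edge]
    (3,2)@(7, 5): e=[8,62,14] → X
    (5,2)@(11, 5): e=[16,-2,70] → .
    (3,3)@(7, 7): e=[20,50,14] → X
    (5,3)@(11, 7): e=[28,-14,70] → .
    (3,4)@(7, 9): e=[32,38,14] → X
    (5,4)@(11, 9): e=[40,-26,70] → .
    (3,5)@(7, 11): e=[44,26,14] → X
    (4,5)@(9, 11): e=[48,-6,42] → .
  covered (11 px):
    . . . . . . .
    . . . . X X .
    . . . X X . .
    . . . X X . .
    . . . X X . .
    . . . X . . .
    . . . X . . .
    . . . X . . .
    . . . . . . .
    . . . . . . .
    . . . . . . .
    . . . . . . .
T3:
  2·area = 60
  edge (10, 12)→(1, 24): d=(-9,12) right/bottom  bias=-1
  edge (1, 24)→(2, 16): d=(1,-8) top-left  bias=+0
  edge (2, 16)→(10, 12): d=(8,-4) top-left  bias=+0
    (4,6)@(9, 13): e=[3,53,4] → X
    (5,6)@(11, 13): e=[-21,69,12] → .
    (2,7)@(5, 15): e=[33,23,4] → X
    (3,7)@(7, 15): e=[9,39,12] → X
    (4,7)@(9, 15): e=[-15,55,20] → .
    (1,8)@(3, 17): e=[39,9,12] → X
    (3,8)@(7, 17): e=[-9,41,28] → .
    (1,9)@(3, 19): e=[21,11,28] → X
    (2,9)@(5, 19): e=[-3,27,36] → .
    (1,10)@(3, 21): e=[3,13,44] → X
    (2,10)@(5, 21): e=[-21,29,52] → .
    (1,11)@(3, 23): e=[-15,15,60] → .
  covered (7 px):
    . . . . . . .
    . . . . . . .
    . . . . . . .
    . . . . . . .
    . . . . . . .
    . . . . . . .
    . . . . X . .
    . . X X . . .
    . X X . . . .
    . X . . . . .
    . X . . . . .
    . . . . . . .
T4:
  2·area = 42  (B↔C swapped to make it positive)
  edge (14, 10)→(2, 20): d=(-12,10) right/bottom  bias=-1
  edge (2, 20)→(11, 9): d=(9,-11) top-left  bias=+0
  edge (11, 9)→(14, 10): d=(3,1) right/bottom  bias=-1
    (2,3)@(5, 7): e=[126,-84,0] → .  [on edge]
    (5,4)@(11, 9): e=[42,0,0] → .  [on edge]
    (5,5)@(11, 11): e=[18,18,6] → X
    (6,5)@(13, 11): e=[-2,40,4] → .
    (4,6)@(9, 13): e=[14,14,14] → X
    (5,6)@(11, 13): e=[-6,36,12] → .
    (3,7)@(7, 15): e=[10,10,22] → X
    (4,7)@(9, 15): e=[-10,32,20] → .
    (2,8)@(5, 17): e=[6,6,30] → X
    (3,8)@(7, 17): e=[-14,28,28] → .
    (1,9)@(3, 19): e=[2,2,38] → X
    (2,9)@(5, 19): e=[-18,24,36] → .
  covered (5 px):
    . . . . . . .
    . . . . . . .
    . . . . . . .
    . . . . . . .
    . . . . . . .
    . . . . . X .
    . . . . X . .
    . . . X . . .
    . . X . . . .
    . X . . . . .
    . . . . . . .
    . . . . . . .

Final: [11,28,21]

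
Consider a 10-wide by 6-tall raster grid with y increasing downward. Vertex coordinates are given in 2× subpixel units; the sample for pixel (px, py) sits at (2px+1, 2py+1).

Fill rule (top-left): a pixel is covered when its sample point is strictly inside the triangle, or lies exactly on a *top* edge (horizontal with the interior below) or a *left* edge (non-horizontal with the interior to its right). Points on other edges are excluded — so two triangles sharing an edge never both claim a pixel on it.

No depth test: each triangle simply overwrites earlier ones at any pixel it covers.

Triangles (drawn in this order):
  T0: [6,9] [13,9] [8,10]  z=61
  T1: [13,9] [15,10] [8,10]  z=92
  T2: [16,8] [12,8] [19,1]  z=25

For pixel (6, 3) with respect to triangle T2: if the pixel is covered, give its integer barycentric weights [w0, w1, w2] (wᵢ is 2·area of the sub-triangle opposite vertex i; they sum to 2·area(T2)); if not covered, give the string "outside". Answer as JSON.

T0:
  2·area = 7
  edge (6, 9)→(13, 9): d=(7,0) top-left  bias=+0
  edge (13, 9)→(8, 10): d=(-5,1) right/bottom  bias=-1
  edge (8, 10)→(6, 9): d=(-2,-1) top-left  bias=+0
    (0,4)@(1, 9): e=[0,12,-5] → .  [on edge]
    (1,4)@(3, 9): e=[0,10,-3] → .  [on edge]
    (2,4)@(5, 9): e=[0,8,-1] → .  [on edge]
    (3,4)@(7, 9): e=[0,6,1] → X  [on edge]
    (4,4)@(9, 9): e=[0,4,3] → X  [on edge]
    (5,4)@(11, 9): e=[0,2,5] → X  [on edge]
    (6,4)@(13, 9): e=[0,0,7] → .  [on edge]
    (7,4)@(15, 9): e=[0,-2,9] → .  [on edge]
    (8,4)@(17, 9): e=[0,-4,11] → .  [on edge]
    (9,4)@(19, 9): e=[0,-6,13] → .  [on edge]
    (1,5)@(3, 11): e=[14,0,-7] → .  [on edge]
    (3,5)@(7, 11): e=[14,-4,-3] → .
  covered (3 px):
    . . . . . . . . . .
    . . . . . . . . . .
    . . . . . . . . . .
    . . . . . . . . . .
    . . . X X X . . . .
    . . . . . . . . . .
T1:
  2·area = 7
  edge (13, 9)→(15, 10): d=(2,1) right/bottom  bias=-1
  edge (15, 10)→(8, 10): d=(-7,0) right/bottom  bias=-1
  edge (8, 10)→(13, 9): d=(5,-1) top-left  bias=+0
    (0,1)@(1, 3): e=[0,49,-42] → .  [on edge]
    (2,2)@(5, 5): e=[0,35,-28] → .  [on edge]
    (4,3)@(9, 7): e=[0,21,-14] → .  [on edge]
    (6,4)@(13, 9): e=[0,7,0] → .  [on edge]
    (1,5)@(3, 11): e=[14,-7,0] → .  [on edge]
    (8,5)@(17, 11): e=[0,-7,14] → .  [on edge]
  covered (0 px):
    . . . . . . . . . .
    . . . . . . . . . .
    . . . . . . . . . .
    . . . . . . . . . .
    . . . . . . . . . .
    . . . . . . . . . .
T2:
  2·area = 28
  edge (16, 8)→(12, 8): d=(-4,0) right/bottom  bias=-1
  edge (12, 8)→(19, 1): d=(7,-7) top-left  bias=+0
  edge (19, 1)→(16, 8): d=(-3,7) right/bottom  bias=-1
    (9,0)@(19, 1): e=[28,0,0] → .  [on edge]
    (8,1)@(17, 3): e=[20,0,8] → X  [on edge]
    (9,1)@(19, 3): e=[20,14,-6] → .
    (7,2)@(15, 5): e=[12,0,16] → X  [on edge]
    (9,2)@(19, 5): e=[12,28,-12] → .
    (6,3)@(13, 7): e=[4,0,24] → X  [on edge]
    (8,3)@(17, 7): e=[4,28,-4] → .
    (5,4)@(11, 9): e=[-4,0,32] → .  [on edge]
    (6,4)@(13, 9): e=[-4,14,18] → .
    (7,4)@(15, 9): e=[-4,28,4] → .
    (4,5)@(9, 11): e=[-12,0,40] → .  [on edge]
  covered (5 px):
    . . . . . . . . . .
    . . . . . . . . X .
    . . . . . . . X X .
    . . . . . . X X . .
    . . . . . . . . . .
    . . . . . . . . . .

Result: [0,24,4]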